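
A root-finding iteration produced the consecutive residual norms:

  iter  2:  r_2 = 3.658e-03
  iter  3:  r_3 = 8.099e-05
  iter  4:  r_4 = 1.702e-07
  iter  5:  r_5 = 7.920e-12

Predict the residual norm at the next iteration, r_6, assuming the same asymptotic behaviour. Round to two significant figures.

7.7e-19

First estimate the order: p ≈ ln(r_5/r_4) / ln(r_4/r_3) = ln(7.920e-12/1.702e-07)/ln(1.702e-07/8.099e-05) = ln(4.65335e-05)/ln(0.00210149) ≈ 1.6180.
Then r_6 ≈ r_5·(r_5/r_4)^p = 7.920e-12·(4.65335e-05)^1.6180 = 7.920e-12·9.78239e-08 ≈ 7.748e-19.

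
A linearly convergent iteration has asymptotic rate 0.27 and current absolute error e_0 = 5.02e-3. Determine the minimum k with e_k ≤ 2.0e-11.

15

After k steps, e_k ≈ 5.02e-3·0.27^k.
Need 0.27^k ≤ 2.0e-11/5.02e-3 = 3.98406e-09.
k ≥ ln(3.98406e-09)/ln(0.27) = -19.3410/-1.30933 = 14.772.
Smallest integer k = 15.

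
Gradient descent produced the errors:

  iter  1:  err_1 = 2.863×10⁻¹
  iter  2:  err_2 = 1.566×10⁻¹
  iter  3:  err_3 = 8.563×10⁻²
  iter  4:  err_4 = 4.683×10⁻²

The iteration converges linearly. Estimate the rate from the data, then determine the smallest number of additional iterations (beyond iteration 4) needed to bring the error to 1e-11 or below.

Rate ρ ≈ err_4/err_3 = 4.683×10⁻²/8.563×10⁻² = 0.5469.
After j more steps, err_{4+j} ≈ 4.683×10⁻²·ρ^j; need ρ^j ≤ 1e-11/4.683×10⁻² = 2.13538e-10.
j ≥ ln(2.13538e-10)/ln(0.5469) = -22.2672/-0.60349 = 36.897.
So 37 more iterations are needed.

37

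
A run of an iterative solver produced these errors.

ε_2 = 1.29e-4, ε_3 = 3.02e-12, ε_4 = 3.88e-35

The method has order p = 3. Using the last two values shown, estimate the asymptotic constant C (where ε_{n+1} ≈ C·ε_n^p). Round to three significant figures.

C ≈ ε_4 / ε_3^3
  = 3.88e-35 / (3.02e-12)^3
  = 3.88e-35 / 2.75436e-35 ≈ 1.4087

1.41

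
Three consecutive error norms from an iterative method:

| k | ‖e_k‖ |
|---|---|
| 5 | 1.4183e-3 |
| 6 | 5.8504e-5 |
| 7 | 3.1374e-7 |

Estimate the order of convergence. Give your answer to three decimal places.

1.640

p ≈ ln(‖e_7‖/‖e_6‖) / ln(‖e_6‖/‖e_5‖)
  = ln(3.1374e-7/5.8504e-5) / ln(5.8504e-5/1.4183e-3)
  = ln(0.00536271) / ln(0.0412494)
  = -5.228286 / -3.188119 ≈ 1.639928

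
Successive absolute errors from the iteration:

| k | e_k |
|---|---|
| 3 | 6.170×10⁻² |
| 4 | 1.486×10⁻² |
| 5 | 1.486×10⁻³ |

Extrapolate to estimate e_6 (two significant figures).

First estimate the order: p ≈ ln(e_5/e_4) / ln(e_4/e_3) = ln(1.486×10⁻³/1.486×10⁻²)/ln(1.486×10⁻²/6.170×10⁻²) = ln(0.1)/ln(0.240843) ≈ 1.6174.
Then e_6 ≈ e_5·(e_5/e_4)^p = 1.486×10⁻³·(0.1)^1.6174 = 1.486×10⁻³·0.0241324 ≈ 3.586e-05.

3.6e-5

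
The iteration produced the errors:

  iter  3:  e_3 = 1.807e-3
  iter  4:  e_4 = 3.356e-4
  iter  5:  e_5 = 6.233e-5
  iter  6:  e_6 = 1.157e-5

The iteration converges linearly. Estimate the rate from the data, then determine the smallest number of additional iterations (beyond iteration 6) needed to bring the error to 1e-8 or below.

5

Rate ρ ≈ e_6/e_5 = 1.157e-5/6.233e-5 = 0.1856.
After j more steps, e_{6+j} ≈ 1.157e-5·ρ^j; need ρ^j ≤ 1e-8/1.157e-5 = 0.000864304.
j ≥ ln(0.000864304)/ln(0.1856) = -7.0536/-1.68416 = 4.188.
So 5 more iterations are needed.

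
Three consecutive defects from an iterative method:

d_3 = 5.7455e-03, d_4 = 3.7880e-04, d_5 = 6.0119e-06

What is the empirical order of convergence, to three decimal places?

1.524

p ≈ ln(d_5/d_4) / ln(d_4/d_3)
  = ln(6.0119e-06/3.7880e-04) / ln(3.7880e-04/5.7455e-03)
  = ln(0.0158709) / ln(0.0659299)
  = -4.143268 / -2.719163 ≈ 1.523729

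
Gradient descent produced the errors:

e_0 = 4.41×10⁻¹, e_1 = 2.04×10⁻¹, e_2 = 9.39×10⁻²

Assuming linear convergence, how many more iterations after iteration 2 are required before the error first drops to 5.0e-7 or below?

16

Rate ρ ≈ e_2/e_1 = 9.39×10⁻²/2.04×10⁻¹ = 0.4603.
After j more steps, e_{2+j} ≈ 9.39×10⁻²·ρ^j; need ρ^j ≤ 5.0e-7/9.39×10⁻² = 5.32481e-06.
j ≥ ln(5.32481e-06)/ln(0.4603) = -12.1431/-0.77588 = 15.651.
So 16 more iterations are needed.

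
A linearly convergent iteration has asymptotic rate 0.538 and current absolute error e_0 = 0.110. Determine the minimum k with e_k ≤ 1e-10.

34

After k steps, e_k ≈ 0.110·0.538^k.
Need 0.538^k ≤ 1e-10/0.110 = 9.09091e-10.
k ≥ ln(9.09091e-10)/ln(0.538) = -20.8186/-0.61990 = 33.584.
Smallest integer k = 34.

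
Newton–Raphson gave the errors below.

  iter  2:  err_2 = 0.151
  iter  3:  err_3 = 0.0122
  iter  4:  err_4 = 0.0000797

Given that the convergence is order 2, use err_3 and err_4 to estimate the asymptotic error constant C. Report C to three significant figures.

0.535

C ≈ err_4 / err_3^2
  = 0.0000797 / (0.0122)^2
  = 0.0000797 / 0.00014884 ≈ 0.53547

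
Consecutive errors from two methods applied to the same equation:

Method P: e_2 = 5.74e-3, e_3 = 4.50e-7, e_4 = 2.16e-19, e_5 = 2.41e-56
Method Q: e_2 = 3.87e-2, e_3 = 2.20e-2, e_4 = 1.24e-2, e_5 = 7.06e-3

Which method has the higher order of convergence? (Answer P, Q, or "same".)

Method P: p ≈ ln(2.41e-56/2.16e-19)/ln(2.16e-19/4.50e-7) ≈ 3.00.
Method Q: p ≈ ln(7.06e-3/1.24e-2)/ln(1.24e-2/2.20e-2) ≈ 0.98.
Method P has the higher order (≈3.0 vs ≈1.0).

P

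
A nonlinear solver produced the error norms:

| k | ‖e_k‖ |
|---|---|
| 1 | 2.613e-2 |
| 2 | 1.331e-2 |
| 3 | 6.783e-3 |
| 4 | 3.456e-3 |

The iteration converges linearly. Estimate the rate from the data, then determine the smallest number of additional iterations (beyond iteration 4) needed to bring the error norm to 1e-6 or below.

13

Rate ρ ≈ ‖e_4‖/‖e_3‖ = 3.456e-3/6.783e-3 = 0.5095.
After j more steps, ‖e_{4+j}‖ ≈ 3.456e-3·ρ^j; need ρ^j ≤ 1e-6/3.456e-3 = 0.000289352.
j ≥ ln(0.000289352)/ln(0.5095) = -8.1479/-0.67433 = 12.083.
So 13 more iterations are needed.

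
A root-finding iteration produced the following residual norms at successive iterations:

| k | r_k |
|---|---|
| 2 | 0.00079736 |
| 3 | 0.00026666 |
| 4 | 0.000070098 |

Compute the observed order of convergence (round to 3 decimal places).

p ≈ ln(r_4/r_3) / ln(r_3/r_2)
  = ln(0.000070098/0.00026666) / ln(0.00026666/0.00079736)
  = ln(0.262874) / ln(0.334429)
  = -1.336080 / -1.095331 ≈ 1.219796

1.220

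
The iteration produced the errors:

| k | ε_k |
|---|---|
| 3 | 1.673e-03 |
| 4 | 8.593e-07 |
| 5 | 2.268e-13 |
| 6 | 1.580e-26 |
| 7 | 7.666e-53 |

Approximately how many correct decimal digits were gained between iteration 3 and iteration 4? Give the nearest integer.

3

Digits gained ≈ log₁₀(ε_3/ε_4) = log₁₀(1.673e-03/8.593e-07) = log₁₀(1946.93) ≈ 3.289.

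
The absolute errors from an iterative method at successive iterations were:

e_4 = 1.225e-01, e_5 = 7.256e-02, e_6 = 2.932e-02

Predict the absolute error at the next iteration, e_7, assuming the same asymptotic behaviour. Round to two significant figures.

6.1e-3

First estimate the order: p ≈ ln(e_6/e_5) / ln(e_5/e_4) = ln(2.932e-02/7.256e-02)/ln(7.256e-02/1.225e-01) = ln(0.404079)/ln(0.592327) ≈ 1.7303.
Then e_7 ≈ e_6·(e_6/e_5)^p = 2.932e-02·(0.404079)^1.7303 = 2.932e-02·0.208482 ≈ 0.006113.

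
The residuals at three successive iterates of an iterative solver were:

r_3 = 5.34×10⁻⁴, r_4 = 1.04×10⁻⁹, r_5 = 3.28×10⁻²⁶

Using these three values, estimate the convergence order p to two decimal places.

2.89

p ≈ ln(r_5/r_4) / ln(r_4/r_3)
  = ln(3.28×10⁻²⁶/1.04×10⁻⁹) / ln(1.04×10⁻⁹/5.34×10⁻⁴)
  = ln(3.15385e-17) / ln(1.94757e-06)
  = -37.99532 / -13.14893 ≈ 2.88961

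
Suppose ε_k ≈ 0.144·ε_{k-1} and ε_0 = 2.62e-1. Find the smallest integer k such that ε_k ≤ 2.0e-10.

11

After k steps, ε_k ≈ 2.62e-1·0.144^k.
Need 0.144^k ≤ 2.0e-10/2.62e-1 = 7.63359e-10.
k ≥ ln(7.63359e-10)/ln(0.144) = -20.9933/-1.93794 = 10.833.
Smallest integer k = 11.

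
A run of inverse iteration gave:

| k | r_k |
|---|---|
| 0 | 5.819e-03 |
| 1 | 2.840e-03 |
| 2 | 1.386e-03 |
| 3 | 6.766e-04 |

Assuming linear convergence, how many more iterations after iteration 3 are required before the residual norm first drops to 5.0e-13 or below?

Rate ρ ≈ r_3/r_2 = 6.766e-04/1.386e-03 = 0.4882.
After j more steps, r_{3+j} ≈ 6.766e-04·ρ^j; need ρ^j ≤ 5.0e-13/6.766e-04 = 7.38989e-10.
j ≥ ln(7.38989e-10)/ln(0.4882) = -21.0257/-0.71703 = 29.323.
So 30 more iterations are needed.

30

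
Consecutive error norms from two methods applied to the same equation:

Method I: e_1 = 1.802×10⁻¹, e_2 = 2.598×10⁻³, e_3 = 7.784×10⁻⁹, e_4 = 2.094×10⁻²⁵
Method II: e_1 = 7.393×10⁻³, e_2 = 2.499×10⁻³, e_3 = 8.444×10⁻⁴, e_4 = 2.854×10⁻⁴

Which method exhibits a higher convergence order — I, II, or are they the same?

Method I: p ≈ ln(2.094×10⁻²⁵/7.784×10⁻⁹)/ln(7.784×10⁻⁹/2.598×10⁻³) ≈ 3.00.
Method II: p ≈ ln(2.854×10⁻⁴/8.444×10⁻⁴)/ln(8.444×10⁻⁴/2.499×10⁻³) ≈ 1.00.
Method I has the higher order (≈3.0 vs ≈1.0).

I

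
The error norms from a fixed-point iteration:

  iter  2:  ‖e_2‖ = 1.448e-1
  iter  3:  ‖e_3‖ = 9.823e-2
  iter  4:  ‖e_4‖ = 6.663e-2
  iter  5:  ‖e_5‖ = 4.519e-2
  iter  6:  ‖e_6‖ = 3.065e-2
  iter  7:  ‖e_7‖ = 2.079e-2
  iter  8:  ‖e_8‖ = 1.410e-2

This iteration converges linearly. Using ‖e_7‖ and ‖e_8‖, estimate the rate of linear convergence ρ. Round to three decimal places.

ρ ≈ ‖e_8‖/‖e_7‖ = 1.410e-2/2.079e-2 = 0.67821

0.678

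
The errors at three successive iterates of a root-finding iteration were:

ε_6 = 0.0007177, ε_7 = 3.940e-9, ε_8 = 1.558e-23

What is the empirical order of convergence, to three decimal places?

p ≈ ln(ε_8/ε_7) / ln(ε_7/ε_6)
  = ln(1.558e-23/3.940e-9) / ln(3.940e-9/0.0007177)
  = ln(3.95431e-15) / ln(5.48976e-06)
  = -33.163970 / -12.112626 ≈ 2.737967

2.738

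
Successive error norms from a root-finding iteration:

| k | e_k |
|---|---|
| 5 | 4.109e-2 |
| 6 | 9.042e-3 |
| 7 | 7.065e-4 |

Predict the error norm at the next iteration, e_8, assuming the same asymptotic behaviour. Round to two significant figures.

9.7e-6

First estimate the order: p ≈ ln(e_7/e_6) / ln(e_6/e_5) = ln(7.065e-4/9.042e-3)/ln(9.042e-3/4.109e-2) = ln(0.0781354)/ln(0.220054) ≈ 1.6840.
Then e_8 ≈ e_7·(e_7/e_6)^p = 7.065e-4·(0.0781354)^1.6840 = 7.065e-4·0.0136633 ≈ 9.653e-06.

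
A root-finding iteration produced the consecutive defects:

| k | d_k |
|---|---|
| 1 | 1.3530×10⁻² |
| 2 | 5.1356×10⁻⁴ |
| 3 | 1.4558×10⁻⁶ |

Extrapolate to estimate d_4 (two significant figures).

First estimate the order: p ≈ ln(d_3/d_2) / ln(d_2/d_1) = ln(1.4558×10⁻⁶/5.1356×10⁻⁴)/ln(5.1356×10⁻⁴/1.3530×10⁻²) = ln(0.00283472)/ln(0.0379571) ≈ 1.7931.
Then d_4 ≈ d_3·(d_3/d_2)^p = 1.4558×10⁻⁶·(0.00283472)^1.7931 = 1.4558×10⁻⁶·2.70456e-05 ≈ 3.937e-11.

3.9e-11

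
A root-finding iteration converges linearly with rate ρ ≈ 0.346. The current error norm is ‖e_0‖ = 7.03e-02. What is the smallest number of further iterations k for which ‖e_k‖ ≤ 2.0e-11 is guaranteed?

After k steps, ‖e_k‖ ≈ 7.03e-02·0.346^k.
Need 0.346^k ≤ 2.0e-11/7.03e-02 = 2.84495e-10.
k ≥ ln(2.84495e-10)/ln(0.346) = -21.9803/-1.06132 = 20.710.
Smallest integer k = 21.

21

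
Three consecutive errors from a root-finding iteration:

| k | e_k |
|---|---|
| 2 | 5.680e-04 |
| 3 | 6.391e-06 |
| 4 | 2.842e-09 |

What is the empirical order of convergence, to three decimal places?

p ≈ ln(e_4/e_3) / ln(e_3/e_2)
  = ln(2.842e-09/6.391e-06) / ln(6.391e-06/5.680e-04)
  = ln(0.000444688) / ln(0.0112518)
  = -7.718138 / -4.487227 ≈ 1.720024

1.720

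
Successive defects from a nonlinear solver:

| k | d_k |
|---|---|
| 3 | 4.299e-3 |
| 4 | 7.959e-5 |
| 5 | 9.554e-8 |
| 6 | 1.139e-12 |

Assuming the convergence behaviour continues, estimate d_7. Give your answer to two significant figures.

5.7e-21

First estimate the order: p ≈ ln(d_6/d_5) / ln(d_5/d_4) = ln(1.139e-12/9.554e-8)/ln(9.554e-8/7.959e-5) = ln(1.19217e-05)/ln(0.0012004) ≈ 1.6858.
Then d_7 ≈ d_6·(d_6/d_5)^p = 1.139e-12·(1.19217e-05)^1.6858 = 1.139e-12·5.00831e-09 ≈ 5.704e-21.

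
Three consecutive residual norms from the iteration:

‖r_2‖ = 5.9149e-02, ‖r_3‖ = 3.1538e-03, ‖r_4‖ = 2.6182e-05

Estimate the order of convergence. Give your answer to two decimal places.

1.63

p ≈ ln(‖r_4‖/‖r_3‖) / ln(‖r_3‖/‖r_2‖)
  = ln(2.6182e-05/3.1538e-03) / ln(3.1538e-03/5.9149e-02)
  = ln(0.00830173) / ln(0.0533196)
  = -4.79129 / -2.93145 ≈ 1.63444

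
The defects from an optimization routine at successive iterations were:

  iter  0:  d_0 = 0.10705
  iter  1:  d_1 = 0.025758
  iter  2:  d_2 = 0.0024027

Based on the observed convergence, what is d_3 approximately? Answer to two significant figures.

First estimate the order: p ≈ ln(d_2/d_1) / ln(d_1/d_0) = ln(0.0024027/0.025758)/ln(0.025758/0.10705) = ln(0.0932798)/ln(0.240617) ≈ 1.6652.
Then d_3 ≈ d_2·(d_2/d_1)^p = 0.0024027·(0.0932798)^1.6652 = 0.0024027·0.0192526 ≈ 4.626e-05.

4.6e-5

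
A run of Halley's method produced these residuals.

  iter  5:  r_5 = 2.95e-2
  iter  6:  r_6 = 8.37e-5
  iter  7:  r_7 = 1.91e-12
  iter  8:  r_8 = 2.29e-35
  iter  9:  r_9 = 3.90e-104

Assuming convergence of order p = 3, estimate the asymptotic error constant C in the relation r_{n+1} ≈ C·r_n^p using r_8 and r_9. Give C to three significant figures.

3.25

C ≈ r_9 / r_8^3
  = 3.90e-104 / (2.29e-35)^3
  = 3.90e-104 / 1.2009e-104 ≈ 3.2476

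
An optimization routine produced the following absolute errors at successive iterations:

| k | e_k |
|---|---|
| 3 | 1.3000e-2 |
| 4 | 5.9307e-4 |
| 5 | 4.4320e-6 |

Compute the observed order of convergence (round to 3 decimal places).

p ≈ ln(e_5/e_4) / ln(e_4/e_3)
  = ln(4.4320e-6/5.9307e-4) / ln(5.9307e-4/1.3000e-2)
  = ln(0.00747298) / ln(0.0456208)
  = -4.896461 / -3.087392 ≈ 1.585954

1.586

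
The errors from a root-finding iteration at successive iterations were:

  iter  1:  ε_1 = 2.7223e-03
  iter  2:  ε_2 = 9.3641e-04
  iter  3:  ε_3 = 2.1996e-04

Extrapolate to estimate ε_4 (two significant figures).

3.1e-5

First estimate the order: p ≈ ln(ε_3/ε_2) / ln(ε_2/ε_1) = ln(2.1996e-04/9.3641e-04)/ln(9.3641e-04/2.7223e-03) = ln(0.234897)/ln(0.343978) ≈ 1.3574.
Then ε_4 ≈ ε_3·(ε_3/ε_2)^p = 2.1996e-04·(0.234897)^1.3574 = 2.1996e-04·0.139968 ≈ 3.079e-05.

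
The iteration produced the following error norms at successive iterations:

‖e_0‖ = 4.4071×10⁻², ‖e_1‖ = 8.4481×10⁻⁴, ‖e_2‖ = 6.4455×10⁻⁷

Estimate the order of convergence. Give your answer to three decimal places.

1.815

p ≈ ln(‖e_2‖/‖e_1‖) / ln(‖e_1‖/‖e_0‖)
  = ln(6.4455×10⁻⁷/8.4481×10⁻⁴) / ln(8.4481×10⁻⁴/4.4071×10⁻²)
  = ln(0.000762953) / ln(0.0191693)
  = -7.178314 / -3.954445 ≈ 1.815252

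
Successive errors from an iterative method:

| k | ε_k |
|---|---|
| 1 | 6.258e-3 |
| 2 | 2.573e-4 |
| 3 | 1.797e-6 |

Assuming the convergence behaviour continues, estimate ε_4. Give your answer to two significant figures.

First estimate the order: p ≈ ln(ε_3/ε_2) / ln(ε_2/ε_1) = ln(1.797e-6/2.573e-4)/ln(2.573e-4/6.258e-3) = ln(0.00698407)/ln(0.0411154) ≈ 1.5555.
Then ε_4 ≈ ε_3·(ε_3/ε_2)^p = 1.797e-6·(0.00698407)^1.5555 = 1.797e-6·0.000443109 ≈ 7.963e-10.

8.0e-10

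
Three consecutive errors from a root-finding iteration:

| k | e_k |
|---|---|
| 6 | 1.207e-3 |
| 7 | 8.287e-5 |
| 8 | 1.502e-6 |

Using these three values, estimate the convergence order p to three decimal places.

p ≈ ln(e_8/e_7) / ln(e_7/e_6)
  = ln(1.502e-6/8.287e-5) / ln(8.287e-5/1.207e-3)
  = ln(0.0181248) / ln(0.0686578)
  = -4.010474 / -2.678621 ≈ 1.497216

1.497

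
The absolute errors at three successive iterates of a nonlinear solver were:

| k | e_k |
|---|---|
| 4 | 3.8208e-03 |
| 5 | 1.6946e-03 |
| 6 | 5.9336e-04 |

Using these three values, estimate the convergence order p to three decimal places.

1.291

p ≈ ln(e_6/e_5) / ln(e_5/e_4)
  = ln(5.9336e-04/1.6946e-03) / ln(1.6946e-03/3.8208e-03)
  = ln(0.350148) / ln(0.44352)
  = -1.049399 / -0.813012 ≈ 1.290755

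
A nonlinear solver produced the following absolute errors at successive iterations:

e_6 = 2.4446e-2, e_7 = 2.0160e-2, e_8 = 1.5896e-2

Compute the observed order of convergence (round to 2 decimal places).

p ≈ ln(e_8/e_7) / ln(e_7/e_6)
  = ln(1.5896e-2/2.0160e-2) / ln(2.0160e-2/2.4446e-2)
  = ln(0.788492) / ln(0.824675)
  = -0.23763 / -0.19277 ≈ 1.23271

1.23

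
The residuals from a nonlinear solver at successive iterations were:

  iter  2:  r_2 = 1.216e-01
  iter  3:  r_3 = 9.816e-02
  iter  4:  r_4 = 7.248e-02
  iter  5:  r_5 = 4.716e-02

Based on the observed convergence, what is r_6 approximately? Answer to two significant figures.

First estimate the order: p ≈ ln(r_5/r_4) / ln(r_4/r_3) = ln(4.716e-02/7.248e-02)/ln(7.248e-02/9.816e-02) = ln(0.650662)/ln(0.738386) ≈ 1.4170.
Then r_6 ≈ r_5·(r_5/r_4)^p = 4.716e-02·(0.650662)^1.4170 = 4.716e-02·0.543907 ≈ 0.02565.

2.6e-2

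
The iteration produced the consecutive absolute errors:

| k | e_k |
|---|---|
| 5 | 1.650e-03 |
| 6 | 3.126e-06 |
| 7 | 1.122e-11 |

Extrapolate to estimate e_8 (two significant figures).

First estimate the order: p ≈ ln(e_7/e_6) / ln(e_6/e_5) = ln(1.122e-11/3.126e-06)/ln(3.126e-06/1.650e-03) = ln(3.58925e-06)/ln(0.00189455) ≈ 2.0000.
Then e_8 ≈ e_7·(e_7/e_6)^p = 1.122e-11·(3.58925e-06)^2.0000 = 1.122e-11·1.28827e-11 ≈ 1.445e-22.

1.4e-22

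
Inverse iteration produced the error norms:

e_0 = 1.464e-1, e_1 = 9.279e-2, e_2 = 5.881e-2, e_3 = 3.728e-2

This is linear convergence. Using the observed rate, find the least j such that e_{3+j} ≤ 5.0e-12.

Rate ρ ≈ e_3/e_2 = 3.728e-2/5.881e-2 = 0.6339.
After j more steps, e_{3+j} ≈ 3.728e-2·ρ^j; need ρ^j ≤ 5.0e-12/3.728e-2 = 1.3412e-10.
j ≥ ln(1.3412e-10)/ln(0.6339) = -22.7323/-0.45586 = 49.867.
So 50 more iterations are needed.

50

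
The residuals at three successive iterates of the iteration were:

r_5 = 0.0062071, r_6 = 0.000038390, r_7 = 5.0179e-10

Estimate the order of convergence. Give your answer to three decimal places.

2.211

p ≈ ln(r_7/r_6) / ln(r_6/r_5)
  = ln(5.0179e-10/0.000038390) / ln(0.000038390/0.0062071)
  = ln(1.30709e-05) / ln(0.00618485)
  = -11.245122 / -5.085653 ≈ 2.211146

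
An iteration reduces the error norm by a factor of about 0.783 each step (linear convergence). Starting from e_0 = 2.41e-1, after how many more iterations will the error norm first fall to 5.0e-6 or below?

After k steps, e_k ≈ 2.41e-1·0.783^k.
Need 0.783^k ≤ 5.0e-6/2.41e-1 = 2.07469e-05.
k ≥ ln(2.07469e-05)/ln(0.783) = -10.7831/-0.24462 = 44.081.
Smallest integer k = 45.

45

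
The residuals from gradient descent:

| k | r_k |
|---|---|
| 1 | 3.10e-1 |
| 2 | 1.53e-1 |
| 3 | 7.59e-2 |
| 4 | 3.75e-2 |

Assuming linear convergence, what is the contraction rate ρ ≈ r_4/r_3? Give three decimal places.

ρ ≈ r_4/r_3 = 3.75e-2/7.59e-2 = 0.49407

0.494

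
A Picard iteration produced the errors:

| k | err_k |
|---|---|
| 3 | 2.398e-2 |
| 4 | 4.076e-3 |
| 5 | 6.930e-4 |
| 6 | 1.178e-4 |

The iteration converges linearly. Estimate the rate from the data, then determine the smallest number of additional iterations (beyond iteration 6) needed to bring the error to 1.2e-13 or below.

12

Rate ρ ≈ err_6/err_5 = 1.178e-4/6.930e-4 = 0.1700.
After j more steps, err_{6+j} ≈ 1.178e-4·ρ^j; need ρ^j ≤ 1.2e-13/1.178e-4 = 1.01868e-09.
j ≥ ln(1.01868e-09)/ln(0.1700) = -20.7048/-1.77196 = 11.685.
So 12 more iterations are needed.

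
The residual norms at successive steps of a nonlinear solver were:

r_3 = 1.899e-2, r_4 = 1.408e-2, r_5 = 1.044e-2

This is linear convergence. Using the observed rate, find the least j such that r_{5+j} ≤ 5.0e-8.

Rate ρ ≈ r_5/r_4 = 1.044e-2/1.408e-2 = 0.7415.
After j more steps, r_{5+j} ≈ 1.044e-2·ρ^j; need ρ^j ≤ 5.0e-8/1.044e-2 = 4.78927e-06.
j ≥ ln(4.78927e-06)/ln(0.7415) = -12.2491/-0.29908 = 40.956.
So 41 more iterations are needed.

41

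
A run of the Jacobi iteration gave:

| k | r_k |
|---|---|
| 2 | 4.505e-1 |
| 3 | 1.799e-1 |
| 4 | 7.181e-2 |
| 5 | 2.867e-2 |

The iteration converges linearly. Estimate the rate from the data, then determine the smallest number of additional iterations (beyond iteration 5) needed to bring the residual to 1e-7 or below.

Rate ρ ≈ r_5/r_4 = 2.867e-2/7.181e-2 = 0.3992.
After j more steps, r_{5+j} ≈ 2.867e-2·ρ^j; need ρ^j ≤ 1e-7/2.867e-2 = 3.48797e-06.
j ≥ ln(3.48797e-06)/ln(0.3992) = -12.5662/-0.91829 = 13.684.
So 14 more iterations are needed.

14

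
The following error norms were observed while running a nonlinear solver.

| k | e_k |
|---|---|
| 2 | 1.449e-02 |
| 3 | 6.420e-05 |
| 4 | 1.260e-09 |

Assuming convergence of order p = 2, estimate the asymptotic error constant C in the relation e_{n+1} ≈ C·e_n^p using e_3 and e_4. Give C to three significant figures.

C ≈ e_4 / e_3^2
  = 1.260e-09 / (6.420e-05)^2
  = 1.260e-09 / 4.12164e-09 ≈ 0.3057

0.306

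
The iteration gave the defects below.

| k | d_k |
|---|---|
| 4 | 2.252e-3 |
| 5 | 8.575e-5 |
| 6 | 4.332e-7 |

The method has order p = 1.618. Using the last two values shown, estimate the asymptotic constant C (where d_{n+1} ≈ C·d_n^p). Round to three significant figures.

1.65

C ≈ d_6 / d_5^1.618
  = 4.332e-7 / (8.575e-5)^1.618
  = 4.332e-7 / 2.6301e-07 ≈ 1.6471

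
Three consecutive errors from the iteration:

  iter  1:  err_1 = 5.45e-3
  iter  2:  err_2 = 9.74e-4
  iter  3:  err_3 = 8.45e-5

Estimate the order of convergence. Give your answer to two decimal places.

p ≈ ln(err_3/err_2) / ln(err_2/err_1)
  = ln(8.45e-5/9.74e-4) / ln(9.74e-4/5.45e-3)
  = ln(0.0867556) / ln(0.178716)
  = -2.44466 / -1.72196 ≈ 1.41970

1.42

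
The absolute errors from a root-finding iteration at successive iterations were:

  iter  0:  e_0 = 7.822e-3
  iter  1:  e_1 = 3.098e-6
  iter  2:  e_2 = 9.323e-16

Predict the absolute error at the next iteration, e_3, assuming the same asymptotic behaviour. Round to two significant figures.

First estimate the order: p ≈ ln(e_2/e_1) / ln(e_1/e_0) = ln(9.323e-16/3.098e-6)/ln(3.098e-6/7.822e-3) = ln(3.00936e-10)/ln(0.000396062) ≈ 2.7986.
Then e_3 ≈ e_2·(e_2/e_1)^p = 9.323e-16·(3.00936e-10)^2.7986 = 9.323e-16·2.25454e-27 ≈ 2.102e-42.

2.1e-42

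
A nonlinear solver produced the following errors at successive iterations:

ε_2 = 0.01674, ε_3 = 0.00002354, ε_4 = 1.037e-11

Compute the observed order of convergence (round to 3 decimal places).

2.229

p ≈ ln(ε_4/ε_3) / ln(ε_3/ε_2)
  = ln(1.037e-11/0.00002354) / ln(0.00002354/0.01674)
  = ln(4.40527e-07) / ln(0.00140621)
  = -14.635294 / -6.566857 ≈ 2.228660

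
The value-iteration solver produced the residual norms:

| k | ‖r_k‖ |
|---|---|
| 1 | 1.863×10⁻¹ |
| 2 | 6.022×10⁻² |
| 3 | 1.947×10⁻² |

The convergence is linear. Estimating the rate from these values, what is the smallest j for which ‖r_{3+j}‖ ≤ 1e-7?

11

Rate ρ ≈ ‖r_3‖/‖r_2‖ = 1.947×10⁻²/6.022×10⁻² = 0.3233.
After j more steps, ‖r_{3+j}‖ ≈ 1.947×10⁻²·ρ^j; need ρ^j ≤ 1e-7/1.947×10⁻² = 5.13611e-06.
j ≥ ln(5.13611e-06)/ln(0.3233) = -12.1792/-1.12917 = 10.786.
So 11 more iterations are needed.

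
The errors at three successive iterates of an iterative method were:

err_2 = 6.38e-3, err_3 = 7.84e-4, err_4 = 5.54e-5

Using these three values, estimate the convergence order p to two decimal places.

p ≈ ln(err_4/err_3) / ln(err_3/err_2)
  = ln(5.54e-5/7.84e-4) / ln(7.84e-4/6.38e-3)
  = ln(0.0706633) / ln(0.122884)
  = -2.64983 / -2.09651 ≈ 1.26392

1.26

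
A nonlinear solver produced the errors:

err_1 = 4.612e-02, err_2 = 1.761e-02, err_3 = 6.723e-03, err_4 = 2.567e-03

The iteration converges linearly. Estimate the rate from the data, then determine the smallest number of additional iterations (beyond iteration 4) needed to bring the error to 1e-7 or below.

11

Rate ρ ≈ err_4/err_3 = 2.567e-03/6.723e-03 = 0.3818.
After j more steps, err_{4+j} ≈ 2.567e-03·ρ^j; need ρ^j ≤ 1e-7/2.567e-03 = 3.8956e-05.
j ≥ ln(3.8956e-05)/ln(0.3818) = -10.1531/-0.96286 = 10.545.
So 11 more iterations are needed.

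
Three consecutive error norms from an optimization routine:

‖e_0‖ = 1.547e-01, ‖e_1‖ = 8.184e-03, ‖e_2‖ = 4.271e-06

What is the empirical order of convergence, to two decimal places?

p ≈ ln(‖e_2‖/‖e_1‖) / ln(‖e_1‖/‖e_0‖)
  = ln(4.271e-06/8.184e-03) / ln(8.184e-03/1.547e-01)
  = ln(0.000521872) / ln(0.0529024)
  = -7.55809 / -2.93931 ≈ 2.57138

2.57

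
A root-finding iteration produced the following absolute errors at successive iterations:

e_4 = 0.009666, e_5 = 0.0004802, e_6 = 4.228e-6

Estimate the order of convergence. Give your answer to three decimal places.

p ≈ ln(e_6/e_5) / ln(e_5/e_4)
  = ln(4.228e-6/0.0004802) / ln(0.0004802/0.009666)
  = ln(0.00880466) / ln(0.0496793)
  = -4.732474 / -3.002167 ≈ 1.576353

1.576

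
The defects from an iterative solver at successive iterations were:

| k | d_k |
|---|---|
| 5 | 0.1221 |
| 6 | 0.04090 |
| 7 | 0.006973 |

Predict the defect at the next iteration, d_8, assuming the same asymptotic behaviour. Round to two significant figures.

4.0e-4

First estimate the order: p ≈ ln(d_7/d_6) / ln(d_6/d_5) = ln(0.006973/0.04090)/ln(0.04090/0.1221) = ln(0.170489)/ln(0.334971) ≈ 1.6175.
Then d_8 ≈ d_7·(d_7/d_6)^p = 0.006973·(0.170489)^1.6175 = 0.006973·0.0571833 ≈ 0.0003987.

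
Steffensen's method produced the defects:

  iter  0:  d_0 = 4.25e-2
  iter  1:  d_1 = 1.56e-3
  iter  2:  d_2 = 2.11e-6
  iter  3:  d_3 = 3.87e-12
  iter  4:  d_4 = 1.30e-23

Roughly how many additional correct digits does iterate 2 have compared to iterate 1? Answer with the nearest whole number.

Digits gained ≈ log₁₀(d_1/d_2) = log₁₀(1.56e-3/2.11e-6) = log₁₀(739.336) ≈ 2.869.

3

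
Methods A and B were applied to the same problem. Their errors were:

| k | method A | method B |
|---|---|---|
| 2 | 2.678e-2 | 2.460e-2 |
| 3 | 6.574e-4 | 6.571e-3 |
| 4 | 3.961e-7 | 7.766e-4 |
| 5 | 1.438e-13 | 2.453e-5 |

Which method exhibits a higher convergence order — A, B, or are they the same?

Method A: p ≈ ln(1.438e-13/3.961e-7)/ln(3.961e-7/6.574e-4) ≈ 2.00.
Method B: p ≈ ln(2.453e-5/7.766e-4)/ln(7.766e-4/6.571e-3) ≈ 1.62.
Method A has the higher order (≈2.0 vs ≈1.6).

A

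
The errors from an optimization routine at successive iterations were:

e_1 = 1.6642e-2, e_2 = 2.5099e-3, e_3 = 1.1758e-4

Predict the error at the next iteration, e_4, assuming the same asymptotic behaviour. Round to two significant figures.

8.3e-7

First estimate the order: p ≈ ln(e_3/e_2) / ln(e_2/e_1) = ln(1.1758e-4/2.5099e-3)/ln(2.5099e-3/1.6642e-2) = ln(0.0468465)/ln(0.150817) ≈ 1.6181.
Then e_4 ≈ e_3·(e_3/e_2)^p = 1.1758e-4·(0.0468465)^1.6181 = 1.1758e-4·0.00706354 ≈ 8.305e-07.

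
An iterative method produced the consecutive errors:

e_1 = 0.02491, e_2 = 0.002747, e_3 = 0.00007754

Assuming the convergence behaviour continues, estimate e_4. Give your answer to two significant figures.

2.4e-7

First estimate the order: p ≈ ln(e_3/e_2) / ln(e_2/e_1) = ln(0.00007754/0.002747)/ln(0.002747/0.02491) = ln(0.0282272)/ln(0.110277) ≈ 1.6181.
Then e_4 ≈ e_3·(e_3/e_2)^p = 0.00007754·(0.0282272)^1.6181 = 0.00007754·0.0031119 ≈ 2.413e-07.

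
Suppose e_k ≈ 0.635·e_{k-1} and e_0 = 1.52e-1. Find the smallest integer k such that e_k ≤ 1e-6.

27

After k steps, e_k ≈ 1.52e-1·0.635^k.
Need 0.635^k ≤ 1e-6/1.52e-1 = 6.57895e-06.
k ≥ ln(6.57895e-06)/ln(0.635) = -11.9316/-0.45413 = 26.274.
Smallest integer k = 27.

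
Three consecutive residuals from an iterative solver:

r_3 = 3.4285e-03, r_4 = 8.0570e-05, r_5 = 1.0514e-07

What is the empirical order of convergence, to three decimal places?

1.771

p ≈ ln(r_5/r_4) / ln(r_4/r_3)
  = ln(1.0514e-07/8.0570e-05) / ln(8.0570e-05/3.4285e-03)
  = ln(0.00130495) / ln(0.0235001)
  = -6.641591 / -3.750751 ≈ 1.770736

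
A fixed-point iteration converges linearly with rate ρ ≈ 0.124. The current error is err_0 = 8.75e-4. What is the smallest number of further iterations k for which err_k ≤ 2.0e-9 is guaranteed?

After k steps, err_k ≈ 8.75e-4·0.124^k.
Need 0.124^k ≤ 2.0e-9/8.75e-4 = 2.28571e-06.
k ≥ ln(2.28571e-06)/ln(0.124) = -12.9888/-2.08747 = 6.222.
Smallest integer k = 7.

7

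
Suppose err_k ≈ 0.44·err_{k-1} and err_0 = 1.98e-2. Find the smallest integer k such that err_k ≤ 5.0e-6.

After k steps, err_k ≈ 1.98e-2·0.44^k.
Need 0.44^k ≤ 5.0e-6/1.98e-2 = 0.000252525.
k ≥ ln(0.000252525)/ln(0.44) = -8.2840/-0.82098 = 10.090.
Smallest integer k = 11.

11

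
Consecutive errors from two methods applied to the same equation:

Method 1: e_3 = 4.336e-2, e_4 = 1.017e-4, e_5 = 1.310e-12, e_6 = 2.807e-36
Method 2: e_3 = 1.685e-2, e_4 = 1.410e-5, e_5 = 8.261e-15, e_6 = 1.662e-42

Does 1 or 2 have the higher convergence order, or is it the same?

Method 1: p ≈ ln(2.807e-36/1.310e-12)/ln(1.310e-12/1.017e-4) ≈ 3.00.
Method 2: p ≈ ln(1.662e-42/8.261e-15)/ln(8.261e-15/1.410e-5) ≈ 3.00.
Both orders ≈ 3.0 — effectively the same.

same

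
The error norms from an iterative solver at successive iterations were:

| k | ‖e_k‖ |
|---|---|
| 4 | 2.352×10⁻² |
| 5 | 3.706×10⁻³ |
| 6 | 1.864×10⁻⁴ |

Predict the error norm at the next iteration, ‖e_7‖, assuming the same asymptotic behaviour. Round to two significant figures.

1.5e-6

First estimate the order: p ≈ ln(‖e_6‖/‖e_5‖) / ln(‖e_5‖/‖e_4‖) = ln(1.864×10⁻⁴/3.706×10⁻³)/ln(3.706×10⁻³/2.352×10⁻²) = ln(0.0502968)/ln(0.157568) ≈ 1.6180.
Then ‖e_7‖ ≈ ‖e_6‖·(‖e_6‖/‖e_5‖)^p = 1.864×10⁻⁴·(0.0502968)^1.6180 = 1.864×10⁻⁴·0.0079267 ≈ 1.478e-06.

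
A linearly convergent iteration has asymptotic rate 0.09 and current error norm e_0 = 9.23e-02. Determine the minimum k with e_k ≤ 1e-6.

After k steps, e_k ≈ 9.23e-02·0.09^k.
Need 0.09^k ≤ 1e-6/9.23e-02 = 1.08342e-05.
k ≥ ln(1.08342e-05)/ln(0.09) = -11.4328/-2.40795 = 4.748.
Smallest integer k = 5.

5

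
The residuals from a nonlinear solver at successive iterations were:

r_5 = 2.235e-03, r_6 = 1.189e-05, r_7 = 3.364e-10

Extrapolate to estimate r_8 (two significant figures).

2.7e-19

First estimate the order: p ≈ ln(r_7/r_6) / ln(r_6/r_5) = ln(3.364e-10/1.189e-05)/ln(1.189e-05/2.235e-03) = ln(2.82927e-05)/ln(0.00531991) ≈ 2.0001.
Then r_8 ≈ r_7·(r_7/r_6)^p = 3.364e-10·(2.82927e-05)^2.0001 = 3.364e-10·7.99639e-10 ≈ 2.69e-19.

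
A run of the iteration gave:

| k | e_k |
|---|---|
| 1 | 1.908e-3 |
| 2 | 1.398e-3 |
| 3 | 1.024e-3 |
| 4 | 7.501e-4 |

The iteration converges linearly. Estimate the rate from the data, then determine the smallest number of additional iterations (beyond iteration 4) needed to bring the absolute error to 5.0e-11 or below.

Rate ρ ≈ e_4/e_3 = 7.501e-4/1.024e-3 = 0.7325.
After j more steps, e_{4+j} ≈ 7.501e-4·ρ^j; need ρ^j ≤ 5.0e-11/7.501e-4 = 6.66578e-08.
j ≥ ln(6.66578e-08)/ln(0.7325) = -16.5237/-0.31129 = 53.081.
So 54 more iterations are needed.

54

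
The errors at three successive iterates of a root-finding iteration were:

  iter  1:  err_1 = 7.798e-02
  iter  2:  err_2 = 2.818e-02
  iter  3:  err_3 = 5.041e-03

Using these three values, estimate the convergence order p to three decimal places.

p ≈ ln(err_3/err_2) / ln(err_2/err_1)
  = ln(5.041e-03/2.818e-02) / ln(2.818e-02/7.798e-02)
  = ln(0.178886) / ln(0.361375)
  = -1.721007 / -1.017839 ≈ 1.690844

1.691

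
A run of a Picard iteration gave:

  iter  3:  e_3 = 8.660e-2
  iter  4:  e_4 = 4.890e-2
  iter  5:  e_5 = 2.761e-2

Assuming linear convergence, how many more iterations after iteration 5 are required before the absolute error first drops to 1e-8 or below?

Rate ρ ≈ e_5/e_4 = 2.761e-2/4.890e-2 = 0.5646.
After j more steps, e_{5+j} ≈ 2.761e-2·ρ^j; need ρ^j ≤ 1e-8/2.761e-2 = 3.62188e-07.
j ≥ ln(3.62188e-07)/ln(0.5646) = -14.8311/-0.57164 = 25.945.
So 26 more iterations are needed.

26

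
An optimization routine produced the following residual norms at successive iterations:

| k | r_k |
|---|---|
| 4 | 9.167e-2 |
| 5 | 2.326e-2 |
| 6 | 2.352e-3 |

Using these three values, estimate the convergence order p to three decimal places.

1.671

p ≈ ln(r_6/r_5) / ln(r_5/r_4)
  = ln(2.352e-3/2.326e-2) / ln(2.326e-2/9.167e-2)
  = ln(0.101118) / ln(0.253736)
  = -2.291467 / -1.371461 ≈ 1.670822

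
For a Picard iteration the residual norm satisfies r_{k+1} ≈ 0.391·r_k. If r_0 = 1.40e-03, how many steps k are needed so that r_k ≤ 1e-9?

After k steps, r_k ≈ 1.40e-03·0.391^k.
Need 0.391^k ≤ 1e-9/1.40e-03 = 7.14286e-07.
k ≥ ln(7.14286e-07)/ln(0.391) = -14.1520/-0.93905 = 15.071.
Smallest integer k = 16.

16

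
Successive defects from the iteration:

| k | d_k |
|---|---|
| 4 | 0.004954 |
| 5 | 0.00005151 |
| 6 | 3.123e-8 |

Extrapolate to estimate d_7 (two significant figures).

First estimate the order: p ≈ ln(d_6/d_5) / ln(d_5/d_4) = ln(3.123e-8/0.00005151)/ln(0.00005151/0.004954) = ln(0.00060629)/ln(0.0103977) ≈ 1.6224.
Then d_7 ≈ d_6·(d_6/d_5)^p = 3.123e-8·(0.00060629)^1.6224 = 3.123e-8·6.02866e-06 ≈ 1.883e-13.

1.9e-13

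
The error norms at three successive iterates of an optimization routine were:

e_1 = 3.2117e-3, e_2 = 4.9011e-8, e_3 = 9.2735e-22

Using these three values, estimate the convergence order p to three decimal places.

2.849

p ≈ ln(e_3/e_2) / ln(e_2/e_1)
  = ln(9.2735e-22/4.9011e-8) / ln(4.9011e-8/3.2117e-3)
  = ln(1.89213e-14) / ln(1.52601e-05)
  = -31.598488 / -11.090269 ≈ 2.849208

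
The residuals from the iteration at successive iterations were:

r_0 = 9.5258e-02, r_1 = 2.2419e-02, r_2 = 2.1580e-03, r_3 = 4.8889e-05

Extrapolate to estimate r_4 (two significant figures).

First estimate the order: p ≈ ln(r_3/r_2) / ln(r_2/r_1) = ln(4.8889e-05/2.1580e-03)/ln(2.1580e-03/2.2419e-02) = ln(0.0226548)/ln(0.0962576) ≈ 1.6180.
Then r_4 ≈ r_3·(r_3/r_2)^p = 4.8889e-05·(0.0226548)^1.6180 = 4.8889e-05·0.00218097 ≈ 1.066e-07.

1.1e-7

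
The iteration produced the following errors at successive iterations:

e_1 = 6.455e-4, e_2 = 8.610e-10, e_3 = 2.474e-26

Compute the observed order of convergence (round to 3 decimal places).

p ≈ ln(e_3/e_2) / ln(e_2/e_1)
  = ln(2.474e-26/8.610e-10) / ln(8.610e-10/6.455e-4)
  = ln(2.8734e-17) / ln(1.33385e-06)
  = -38.088451 / -13.527441 ≈ 2.815643

2.816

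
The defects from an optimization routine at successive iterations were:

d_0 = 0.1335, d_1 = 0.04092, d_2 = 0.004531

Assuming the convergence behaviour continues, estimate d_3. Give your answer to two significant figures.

First estimate the order: p ≈ ln(d_2/d_1) / ln(d_1/d_0) = ln(0.004531/0.04092)/ln(0.04092/0.1335) = ln(0.110728)/ln(0.306517) ≈ 1.8611.
Then d_3 ≈ d_2·(d_2/d_1)^p = 0.004531·(0.110728)^1.8611 = 0.004531·0.0166444 ≈ 7.542e-05.

7.5e-5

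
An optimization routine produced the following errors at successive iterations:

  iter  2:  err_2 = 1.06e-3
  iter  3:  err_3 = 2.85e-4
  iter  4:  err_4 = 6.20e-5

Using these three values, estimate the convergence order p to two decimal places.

p ≈ ln(err_4/err_3) / ln(err_3/err_2)
  = ln(6.20e-5/2.85e-4) / ln(2.85e-4/1.06e-3)
  = ln(0.217544) / ln(0.268868)
  = -1.52535 / -1.31353 ≈ 1.16126

1.16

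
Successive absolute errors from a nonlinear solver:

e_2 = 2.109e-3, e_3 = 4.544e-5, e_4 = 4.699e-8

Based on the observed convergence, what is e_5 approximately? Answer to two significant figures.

First estimate the order: p ≈ ln(e_4/e_3) / ln(e_3/e_2) = ln(4.699e-8/4.544e-5)/ln(4.544e-5/2.109e-3) = ln(0.00103411)/ln(0.0215458) ≈ 1.7913.
Then e_5 ≈ e_4·(e_4/e_3)^p = 4.699e-8·(0.00103411)^1.7913 = 4.699e-8·4.48945e-06 ≈ 2.11e-13.

2.1e-13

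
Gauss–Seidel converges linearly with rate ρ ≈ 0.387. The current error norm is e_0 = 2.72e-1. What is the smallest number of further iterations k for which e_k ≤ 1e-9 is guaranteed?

After k steps, e_k ≈ 2.72e-1·0.387^k.
Need 0.387^k ≤ 1e-9/2.72e-1 = 3.67647e-09.
k ≥ ln(3.67647e-09)/ln(0.387) = -19.4213/-0.94933 = 20.458.
Smallest integer k = 21.

21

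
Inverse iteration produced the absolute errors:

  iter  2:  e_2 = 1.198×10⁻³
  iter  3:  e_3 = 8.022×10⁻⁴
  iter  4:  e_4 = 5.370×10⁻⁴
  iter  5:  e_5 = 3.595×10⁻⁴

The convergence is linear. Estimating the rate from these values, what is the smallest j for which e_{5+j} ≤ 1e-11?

Rate ρ ≈ e_5/e_4 = 3.595×10⁻⁴/5.370×10⁻⁴ = 0.6695.
After j more steps, e_{5+j} ≈ 3.595×10⁻⁴·ρ^j; need ρ^j ≤ 1e-11/3.595×10⁻⁴ = 2.78164e-08.
j ≥ ln(2.78164e-08)/ln(0.6695) = -17.3976/-0.40122 = 43.362.
So 44 more iterations are needed.

44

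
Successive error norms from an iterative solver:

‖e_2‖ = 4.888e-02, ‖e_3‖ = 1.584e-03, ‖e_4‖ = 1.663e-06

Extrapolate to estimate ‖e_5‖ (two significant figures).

First estimate the order: p ≈ ln(‖e_4‖/‖e_3‖) / ln(‖e_3‖/‖e_2‖) = ln(1.663e-06/1.584e-03)/ln(1.584e-03/4.888e-02) = ln(0.00104987)/ln(0.0324059) ≈ 2.0001.
Then ‖e_5‖ ≈ ‖e_4‖·(‖e_4‖/‖e_3‖)^p = 1.663e-06·(0.00104987)^2.0001 = 1.663e-06·1.10147e-06 ≈ 1.832e-12.

1.8e-12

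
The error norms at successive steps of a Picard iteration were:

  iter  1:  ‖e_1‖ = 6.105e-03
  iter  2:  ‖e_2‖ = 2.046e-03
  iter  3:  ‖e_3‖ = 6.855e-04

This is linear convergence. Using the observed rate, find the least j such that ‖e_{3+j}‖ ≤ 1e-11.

Rate ρ ≈ ‖e_3‖/‖e_2‖ = 6.855e-04/2.046e-03 = 0.3350.
After j more steps, ‖e_{3+j}‖ ≈ 6.855e-04·ρ^j; need ρ^j ≤ 1e-11/6.855e-04 = 1.45879e-08.
j ≥ ln(1.45879e-08)/ln(0.3350) = -18.0431/-1.09362 = 16.499.
So 17 more iterations are needed.

17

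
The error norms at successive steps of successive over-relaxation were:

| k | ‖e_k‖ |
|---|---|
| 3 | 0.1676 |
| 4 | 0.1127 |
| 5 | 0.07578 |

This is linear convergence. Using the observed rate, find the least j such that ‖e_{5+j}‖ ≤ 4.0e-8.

Rate ρ ≈ ‖e_5‖/‖e_4‖ = 0.07578/0.1127 = 0.6724.
After j more steps, ‖e_{5+j}‖ ≈ 0.07578·ρ^j; need ρ^j ≤ 4.0e-8/0.07578 = 5.27844e-07.
j ≥ ln(5.27844e-07)/ln(0.6724) = -14.4545/-0.39690 = 36.418.
So 37 more iterations are needed.

37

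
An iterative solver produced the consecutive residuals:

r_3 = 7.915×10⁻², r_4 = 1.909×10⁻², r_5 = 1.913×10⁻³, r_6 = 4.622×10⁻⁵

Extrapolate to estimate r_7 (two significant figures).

1.1e-7

First estimate the order: p ≈ ln(r_6/r_5) / ln(r_5/r_4) = ln(4.622×10⁻⁵/1.913×10⁻³)/ln(1.913×10⁻³/1.909×10⁻²) = ln(0.024161)/ln(0.10021) ≈ 1.6184.
Then r_7 ≈ r_6·(r_6/r_5)^p = 4.622×10⁻⁵·(0.024161)^1.6184 = 4.622×10⁻⁵·0.00241676 ≈ 1.117e-07.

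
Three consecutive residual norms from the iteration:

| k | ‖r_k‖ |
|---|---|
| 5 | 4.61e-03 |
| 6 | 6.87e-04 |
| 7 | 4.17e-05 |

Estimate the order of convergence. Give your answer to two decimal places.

1.47

p ≈ ln(‖r_7‖/‖r_6‖) / ln(‖r_6‖/‖r_5‖)
  = ln(4.17e-05/6.87e-04) / ln(6.87e-04/4.61e-03)
  = ln(0.0606987) / ln(0.149024)
  = -2.80183 / -1.90365 ≈ 1.47182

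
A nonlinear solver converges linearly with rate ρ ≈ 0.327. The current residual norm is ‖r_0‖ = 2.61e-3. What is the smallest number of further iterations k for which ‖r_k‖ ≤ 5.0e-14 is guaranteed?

After k steps, ‖r_k‖ ≈ 2.61e-3·0.327^k.
Need 0.327^k ≤ 5.0e-14/2.61e-3 = 1.91571e-11.
k ≥ ln(1.91571e-11)/ln(0.327) = -24.6783/-1.11780 = 22.078.
Smallest integer k = 23.

23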